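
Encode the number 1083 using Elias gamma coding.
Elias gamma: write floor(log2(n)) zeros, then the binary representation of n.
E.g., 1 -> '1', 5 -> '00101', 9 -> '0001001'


num_bits = floor(log2(1083)) + 1 = 11
leading_zeros = num_bits - 1 = 10
binary(1083) = 10000111011

Elias gamma(1083) = '0000000000' + '10000111011' = 000000000010000111011 (21 bits)


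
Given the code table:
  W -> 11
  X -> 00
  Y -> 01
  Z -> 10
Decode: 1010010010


Decoding:
10 -> Z
10 -> Z
01 -> Y
00 -> X
10 -> Z


Result: ZZYXZ


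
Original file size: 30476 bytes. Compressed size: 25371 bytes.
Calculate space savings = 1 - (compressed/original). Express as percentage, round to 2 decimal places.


ratio = compressed/original = 25371/30476 = 0.832491
savings = 1 - ratio = 1 - 0.832491 = 0.167509
as a percentage: 0.167509 * 100 = 16.75%

Space savings = 1 - 25371/30476 = 16.75%


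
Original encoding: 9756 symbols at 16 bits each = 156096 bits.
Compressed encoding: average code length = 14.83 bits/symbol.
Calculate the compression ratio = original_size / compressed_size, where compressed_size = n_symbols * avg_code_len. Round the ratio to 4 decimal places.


original_size = n_symbols * orig_bits = 9756 * 16 = 156096 bits
compressed_size = n_symbols * avg_code_len = 9756 * 14.83 = 144681.48 bits
ratio = original_size / compressed_size = 156096 / 144681.48 = 1.0789

Compression ratio = 1.0789


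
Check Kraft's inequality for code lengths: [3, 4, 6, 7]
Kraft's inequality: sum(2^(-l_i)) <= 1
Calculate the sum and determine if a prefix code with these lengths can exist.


Sum = 2^(-3) + 2^(-4) + 2^(-6) + 2^(-7)
    = 0.125 + 0.0625 + 0.015625 + 0.0078125
    = 27/128 = 0.2109375
Since 0.2109375 <= 1, Kraft's inequality IS satisfied.
A prefix code with these lengths CAN exist.

Kraft sum = 0.2109375. Satisfied.


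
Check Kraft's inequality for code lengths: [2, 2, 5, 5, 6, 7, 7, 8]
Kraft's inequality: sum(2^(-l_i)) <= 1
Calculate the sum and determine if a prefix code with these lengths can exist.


Sum = 2^(-2) + 2^(-2) + 2^(-5) + 2^(-5) + 2^(-6) + 2^(-7) + 2^(-7) + 2^(-8)
    = 0.25 + 0.25 + 0.03125 + 0.03125 + 0.015625 + 0.0078125 + 0.0078125 + 0.00390625
    = 153/256 = 0.59765625
Since 0.59765625 <= 1, Kraft's inequality IS satisfied.
A prefix code with these lengths CAN exist.

Kraft sum = 0.59765625. Satisfied.


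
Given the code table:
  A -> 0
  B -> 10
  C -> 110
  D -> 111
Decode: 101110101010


Decoding:
10 -> B
111 -> D
0 -> A
10 -> B
10 -> B
10 -> B


Result: BDABBB


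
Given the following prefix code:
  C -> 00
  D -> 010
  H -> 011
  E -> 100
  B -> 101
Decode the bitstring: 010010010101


Decoding step by step:
Bits 010 -> D
Bits 010 -> D
Bits 010 -> D
Bits 101 -> B


Decoded message: DDDB


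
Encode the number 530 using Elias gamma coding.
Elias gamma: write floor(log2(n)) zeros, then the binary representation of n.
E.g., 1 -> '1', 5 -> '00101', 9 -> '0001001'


num_bits = floor(log2(530)) + 1 = 10
leading_zeros = num_bits - 1 = 9
binary(530) = 1000010010

Elias gamma(530) = '000000000' + '1000010010' = 0000000001000010010 (19 bits)


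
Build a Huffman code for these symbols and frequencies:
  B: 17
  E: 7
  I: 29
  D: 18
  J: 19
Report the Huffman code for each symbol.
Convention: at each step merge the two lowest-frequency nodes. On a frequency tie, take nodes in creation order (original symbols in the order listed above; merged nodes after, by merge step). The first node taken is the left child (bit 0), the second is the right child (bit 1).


Huffman tree construction:
Step 1: Merge E(7) + B(17) = 24
Step 2: Merge D(18) + J(19) = 37
Step 3: Merge (E+B)(24) + I(29) = 53
Step 4: Merge (D+J)(37) + ((E+B)+I)(53) = 90
Read each symbol's code off the tree from the root (left child = 0, right child = 1).

Codes:
  B: 101 (length 3)
  E: 100 (length 3)
  I: 11 (length 2)
  D: 00 (length 2)
  J: 01 (length 2)
Average code length: 204/90 = 2.2667 bits/symbol


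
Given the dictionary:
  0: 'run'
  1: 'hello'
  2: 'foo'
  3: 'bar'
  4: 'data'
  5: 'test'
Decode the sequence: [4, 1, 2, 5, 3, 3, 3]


Look up each index in the dictionary:
  4 -> 'data'
  1 -> 'hello'
  2 -> 'foo'
  5 -> 'test'
  3 -> 'bar'
  3 -> 'bar'
  3 -> 'bar'

Decoded: "data hello foo test bar bar bar"


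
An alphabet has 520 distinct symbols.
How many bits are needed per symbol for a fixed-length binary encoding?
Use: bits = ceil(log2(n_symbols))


log2(520) = 9.0224
Bracket: 2^9 = 512 < 520 <= 2^10 = 1024
So ceil(log2(520)) = 10

bits = ceil(log2(520)) = ceil(9.0224) = 10 bits


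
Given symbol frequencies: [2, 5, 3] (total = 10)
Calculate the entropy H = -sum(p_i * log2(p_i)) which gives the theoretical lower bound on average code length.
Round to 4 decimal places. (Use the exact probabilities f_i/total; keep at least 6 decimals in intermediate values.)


Per-symbol terms -p_i * log2(p_i) with p_i = f_i/10:
  p = 2/10 = 0.200000: log2(p) = -2.321928, -p*log2(p) = 0.464386
  p = 5/10 = 0.500000: log2(p) = -1.000000, -p*log2(p) = 0.500000
  p = 3/10 = 0.300000: log2(p) = -1.736966, -p*log2(p) = 0.521090
H = 0.464386 + 0.500000 + 0.521090 = 1.485476

H = 1.4855 bits/symbol


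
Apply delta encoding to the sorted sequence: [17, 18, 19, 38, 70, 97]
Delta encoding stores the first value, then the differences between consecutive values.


First value: 17
Deltas:
  18 - 17 = 1
  19 - 18 = 1
  38 - 19 = 19
  70 - 38 = 32
  97 - 70 = 27


Delta encoded: [17, 1, 1, 19, 32, 27]


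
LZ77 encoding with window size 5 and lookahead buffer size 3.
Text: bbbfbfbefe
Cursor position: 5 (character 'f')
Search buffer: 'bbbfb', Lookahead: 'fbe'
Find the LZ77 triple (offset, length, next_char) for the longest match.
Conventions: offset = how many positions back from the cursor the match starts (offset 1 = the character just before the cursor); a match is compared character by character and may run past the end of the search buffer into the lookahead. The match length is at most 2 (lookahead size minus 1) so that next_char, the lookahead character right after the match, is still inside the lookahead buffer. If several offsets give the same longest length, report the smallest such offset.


Try each offset into the search buffer:
  offset=1 (pos 4, char 'b'): match length 0
  offset=2 (pos 3, char 'f'): match length 2
  offset=3 (pos 2, char 'b'): match length 0
  offset=4 (pos 1, char 'b'): match length 0
  offset=5 (pos 0, char 'b'): match length 0
Longest match has length 2 at offset 2.
next_char = character at position 5 + 2 = 7 -> 'e'

Best match: offset=2, length=2 (matching 'fb' starting at position 3)
LZ77 triple: (2, 2, 'e')


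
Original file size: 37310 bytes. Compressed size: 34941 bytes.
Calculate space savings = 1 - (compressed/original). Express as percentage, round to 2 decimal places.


ratio = compressed/original = 34941/37310 = 0.936505
savings = 1 - ratio = 1 - 0.936505 = 0.063495
as a percentage: 0.063495 * 100 = 6.35%

Space savings = 1 - 34941/37310 = 6.35%


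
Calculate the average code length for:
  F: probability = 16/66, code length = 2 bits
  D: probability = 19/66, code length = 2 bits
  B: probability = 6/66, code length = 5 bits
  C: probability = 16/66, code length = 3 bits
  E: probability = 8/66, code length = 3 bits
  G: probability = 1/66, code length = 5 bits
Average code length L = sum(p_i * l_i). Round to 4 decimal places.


Weighted contributions p_i * l_i:
  F: (16/66) * 2 = 32/66
  D: (19/66) * 2 = 38/66
  B: (6/66) * 5 = 30/66
  C: (16/66) * 3 = 48/66
  E: (8/66) * 3 = 24/66
  G: (1/66) * 5 = 5/66
Sum = (32 + 38 + 30 + 48 + 24 + 5)/66 = 177/66

L = 177/66 = 2.6818 bits/symbol


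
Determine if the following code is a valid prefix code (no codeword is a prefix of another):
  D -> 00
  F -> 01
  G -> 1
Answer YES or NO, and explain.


Checking each pair (does one codeword prefix another?):
  D='00' vs F='01': no prefix
  D='00' vs G='1': no prefix
  F='01' vs D='00': no prefix
  F='01' vs G='1': no prefix
  G='1' vs D='00': no prefix
  G='1' vs F='01': no prefix
No violation found over all pairs.

YES -- this is a valid prefix code. No codeword is a prefix of any other codeword.


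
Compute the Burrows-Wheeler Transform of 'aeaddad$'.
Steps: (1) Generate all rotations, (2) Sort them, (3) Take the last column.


Rotations (sorted):
  0: $aeaddad -> last char: d
  1: ad$aeadd -> last char: d
  2: addad$ae -> last char: e
  3: aeaddad$ -> last char: $
  4: d$aeadda -> last char: a
  5: dad$aead -> last char: d
  6: ddad$aea -> last char: a
  7: eaddad$a -> last char: a


BWT = dde$adaa


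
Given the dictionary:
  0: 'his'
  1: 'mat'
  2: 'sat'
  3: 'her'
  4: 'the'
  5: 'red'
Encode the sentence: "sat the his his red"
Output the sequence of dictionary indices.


Look up each word in the dictionary:
  'sat' -> 2
  'the' -> 4
  'his' -> 0
  'his' -> 0
  'red' -> 5

Encoded: [2, 4, 0, 0, 5]


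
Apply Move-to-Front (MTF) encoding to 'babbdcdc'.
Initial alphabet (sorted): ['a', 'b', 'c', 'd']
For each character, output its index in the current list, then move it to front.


MTF encoding:
'b': index 1 in ['a', 'b', 'c', 'd'] -> ['b', 'a', 'c', 'd']
'a': index 1 in ['b', 'a', 'c', 'd'] -> ['a', 'b', 'c', 'd']
'b': index 1 in ['a', 'b', 'c', 'd'] -> ['b', 'a', 'c', 'd']
'b': index 0 in ['b', 'a', 'c', 'd'] -> ['b', 'a', 'c', 'd']
'd': index 3 in ['b', 'a', 'c', 'd'] -> ['d', 'b', 'a', 'c']
'c': index 3 in ['d', 'b', 'a', 'c'] -> ['c', 'd', 'b', 'a']
'd': index 1 in ['c', 'd', 'b', 'a'] -> ['d', 'c', 'b', 'a']
'c': index 1 in ['d', 'c', 'b', 'a'] -> ['c', 'd', 'b', 'a']


Output: [1, 1, 1, 0, 3, 3, 1, 1]


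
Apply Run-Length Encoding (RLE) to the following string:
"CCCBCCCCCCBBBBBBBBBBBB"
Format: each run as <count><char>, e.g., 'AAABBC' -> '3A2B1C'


Scanning runs left to right:
  i=0: run of 'C' x 3 -> '3C'
  i=3: run of 'B' x 1 -> '1B'
  i=4: run of 'C' x 6 -> '6C'
  i=10: run of 'B' x 12 -> '12B'

RLE = 3C1B6C12B


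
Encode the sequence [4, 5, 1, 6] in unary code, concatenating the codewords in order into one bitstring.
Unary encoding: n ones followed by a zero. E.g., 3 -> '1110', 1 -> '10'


Encode each number as n ones followed by a terminating 0:
  4 -> 11110 (5 bits)
  5 -> 111110 (6 bits)
  1 -> 10 (2 bits)
  6 -> 1111110 (7 bits)
Total length = 5 + 6 + 2 + 7 = 20 bits.

Unary([4, 5, 1, 6]) = 11110111110101111110 (20 bits)


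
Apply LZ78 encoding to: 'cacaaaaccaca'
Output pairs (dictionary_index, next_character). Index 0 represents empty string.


LZ78 encoding steps:
Dictionary: {0: ''}
Step 1: w='' (idx 0), next='c' -> output (0, 'c'), add 'c' as idx 1
Step 2: w='' (idx 0), next='a' -> output (0, 'a'), add 'a' as idx 2
Step 3: w='c' (idx 1), next='a' -> output (1, 'a'), add 'ca' as idx 3
Step 4: w='a' (idx 2), next='a' -> output (2, 'a'), add 'aa' as idx 4
Step 5: w='a' (idx 2), next='c' -> output (2, 'c'), add 'ac' as idx 5
Step 6: w='ca' (idx 3), next='c' -> output (3, 'c'), add 'cac' as idx 6
Step 7: w='a' (idx 2), end of input -> output (2, '')


Encoded: [(0, 'c'), (0, 'a'), (1, 'a'), (2, 'a'), (2, 'c'), (3, 'c'), (2, '')]


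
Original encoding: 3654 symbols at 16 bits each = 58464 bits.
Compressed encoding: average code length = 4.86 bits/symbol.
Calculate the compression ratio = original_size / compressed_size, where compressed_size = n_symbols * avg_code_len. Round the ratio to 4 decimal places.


original_size = n_symbols * orig_bits = 3654 * 16 = 58464 bits
compressed_size = n_symbols * avg_code_len = 3654 * 4.86 = 17758.44 bits
ratio = original_size / compressed_size = 58464 / 17758.44 = 3.2922

Compression ratio = 3.2922


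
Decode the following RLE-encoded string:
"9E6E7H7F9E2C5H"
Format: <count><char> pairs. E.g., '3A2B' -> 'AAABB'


Expanding each <count><char> pair:
  9E -> 'EEEEEEEEE'
  6E -> 'EEEEEE'
  7H -> 'HHHHHHH'
  7F -> 'FFFFFFF'
  9E -> 'EEEEEEEEE'
  2C -> 'CC'
  5H -> 'HHHHH'

Decoded = EEEEEEEEEEEEEEEHHHHHHHFFFFFFFEEEEEEEEECCHHHHH


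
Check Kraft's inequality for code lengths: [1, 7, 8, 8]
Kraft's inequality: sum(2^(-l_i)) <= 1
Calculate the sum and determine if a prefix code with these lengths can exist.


Sum = 2^(-1) + 2^(-7) + 2^(-8) + 2^(-8)
    = 0.5 + 0.0078125 + 0.00390625 + 0.00390625
    = 132/256 = 0.515625
Since 0.515625 <= 1, Kraft's inequality IS satisfied.
A prefix code with these lengths CAN exist.

Kraft sum = 0.515625. Satisfied.


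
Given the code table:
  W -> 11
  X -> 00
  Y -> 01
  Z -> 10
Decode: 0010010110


Decoding:
00 -> X
10 -> Z
01 -> Y
01 -> Y
10 -> Z


Result: XZYYZ


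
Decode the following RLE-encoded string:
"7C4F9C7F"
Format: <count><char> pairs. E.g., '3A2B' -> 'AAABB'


Expanding each <count><char> pair:
  7C -> 'CCCCCCC'
  4F -> 'FFFF'
  9C -> 'CCCCCCCCC'
  7F -> 'FFFFFFF'

Decoded = CCCCCCCFFFFCCCCCCCCCFFFFFFF


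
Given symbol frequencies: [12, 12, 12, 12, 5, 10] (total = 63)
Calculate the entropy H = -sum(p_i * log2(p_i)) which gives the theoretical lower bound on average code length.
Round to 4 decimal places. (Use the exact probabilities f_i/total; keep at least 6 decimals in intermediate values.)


Per-symbol terms -p_i * log2(p_i) with p_i = f_i/63:
  p = 12/63 = 0.190476: log2(p) = -2.392317, -p*log2(p) = 0.455680
  p = 12/63 = 0.190476: log2(p) = -2.392317, -p*log2(p) = 0.455680
  p = 12/63 = 0.190476: log2(p) = -2.392317, -p*log2(p) = 0.455680
  p = 12/63 = 0.190476: log2(p) = -2.392317, -p*log2(p) = 0.455680
  p = 5/63 = 0.079365: log2(p) = -3.655352, -p*log2(p) = 0.290107
  p = 10/63 = 0.158730: log2(p) = -2.655352, -p*log2(p) = 0.421484
H = 0.455680 + 0.455680 + 0.455680 + 0.455680 + 0.290107 + 0.421484 = 2.534311

H = 2.5343 bits/symbol


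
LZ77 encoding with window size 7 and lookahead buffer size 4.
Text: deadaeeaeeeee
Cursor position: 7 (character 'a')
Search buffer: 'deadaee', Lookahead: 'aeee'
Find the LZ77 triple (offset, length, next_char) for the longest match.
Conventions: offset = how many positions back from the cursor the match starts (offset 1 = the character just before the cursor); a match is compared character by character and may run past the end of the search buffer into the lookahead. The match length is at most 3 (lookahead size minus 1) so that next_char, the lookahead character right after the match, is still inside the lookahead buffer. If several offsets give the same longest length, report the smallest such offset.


Try each offset into the search buffer:
  offset=1 (pos 6, char 'e'): match length 0
  offset=2 (pos 5, char 'e'): match length 0
  offset=3 (pos 4, char 'a'): match length 3
  offset=4 (pos 3, char 'd'): match length 0
  offset=5 (pos 2, char 'a'): match length 1
  offset=6 (pos 1, char 'e'): match length 0
  offset=7 (pos 0, char 'd'): match length 0
Longest match has length 3 at offset 3.
next_char = character at position 7 + 3 = 10 -> 'e'

Best match: offset=3, length=3 (matching 'aee' starting at position 4)
LZ77 triple: (3, 3, 'e')


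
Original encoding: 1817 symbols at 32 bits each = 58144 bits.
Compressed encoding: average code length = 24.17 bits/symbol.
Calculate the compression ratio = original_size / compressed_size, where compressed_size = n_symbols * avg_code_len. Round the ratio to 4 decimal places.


original_size = n_symbols * orig_bits = 1817 * 32 = 58144 bits
compressed_size = n_symbols * avg_code_len = 1817 * 24.17 = 43916.89 bits
ratio = original_size / compressed_size = 58144 / 43916.89 = 1.324

Compression ratio = 1.324


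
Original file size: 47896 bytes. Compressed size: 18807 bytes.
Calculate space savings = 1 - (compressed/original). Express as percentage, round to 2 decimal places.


ratio = compressed/original = 18807/47896 = 0.392663
savings = 1 - ratio = 1 - 0.392663 = 0.607337
as a percentage: 0.607337 * 100 = 60.73%

Space savings = 1 - 18807/47896 = 60.73%


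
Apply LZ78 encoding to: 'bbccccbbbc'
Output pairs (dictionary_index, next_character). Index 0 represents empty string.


LZ78 encoding steps:
Dictionary: {0: ''}
Step 1: w='' (idx 0), next='b' -> output (0, 'b'), add 'b' as idx 1
Step 2: w='b' (idx 1), next='c' -> output (1, 'c'), add 'bc' as idx 2
Step 3: w='' (idx 0), next='c' -> output (0, 'c'), add 'c' as idx 3
Step 4: w='c' (idx 3), next='c' -> output (3, 'c'), add 'cc' as idx 4
Step 5: w='b' (idx 1), next='b' -> output (1, 'b'), add 'bb' as idx 5
Step 6: w='bc' (idx 2), end of input -> output (2, '')


Encoded: [(0, 'b'), (1, 'c'), (0, 'c'), (3, 'c'), (1, 'b'), (2, '')]


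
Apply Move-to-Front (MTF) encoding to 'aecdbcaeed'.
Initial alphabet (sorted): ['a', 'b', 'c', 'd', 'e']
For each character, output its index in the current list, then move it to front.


MTF encoding:
'a': index 0 in ['a', 'b', 'c', 'd', 'e'] -> ['a', 'b', 'c', 'd', 'e']
'e': index 4 in ['a', 'b', 'c', 'd', 'e'] -> ['e', 'a', 'b', 'c', 'd']
'c': index 3 in ['e', 'a', 'b', 'c', 'd'] -> ['c', 'e', 'a', 'b', 'd']
'd': index 4 in ['c', 'e', 'a', 'b', 'd'] -> ['d', 'c', 'e', 'a', 'b']
'b': index 4 in ['d', 'c', 'e', 'a', 'b'] -> ['b', 'd', 'c', 'e', 'a']
'c': index 2 in ['b', 'd', 'c', 'e', 'a'] -> ['c', 'b', 'd', 'e', 'a']
'a': index 4 in ['c', 'b', 'd', 'e', 'a'] -> ['a', 'c', 'b', 'd', 'e']
'e': index 4 in ['a', 'c', 'b', 'd', 'e'] -> ['e', 'a', 'c', 'b', 'd']
'e': index 0 in ['e', 'a', 'c', 'b', 'd'] -> ['e', 'a', 'c', 'b', 'd']
'd': index 4 in ['e', 'a', 'c', 'b', 'd'] -> ['d', 'e', 'a', 'c', 'b']


Output: [0, 4, 3, 4, 4, 2, 4, 4, 0, 4]


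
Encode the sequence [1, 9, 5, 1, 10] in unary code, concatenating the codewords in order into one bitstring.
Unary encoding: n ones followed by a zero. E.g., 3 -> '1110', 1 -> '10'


Encode each number as n ones followed by a terminating 0:
  1 -> 10 (2 bits)
  9 -> 1111111110 (10 bits)
  5 -> 111110 (6 bits)
  1 -> 10 (2 bits)
  10 -> 11111111110 (11 bits)
Total length = 2 + 10 + 6 + 2 + 11 = 31 bits.

Unary([1, 9, 5, 1, 10]) = 1011111111101111101011111111110 (31 bits)


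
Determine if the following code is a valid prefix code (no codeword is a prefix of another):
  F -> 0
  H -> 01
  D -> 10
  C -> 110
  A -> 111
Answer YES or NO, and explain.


Checking each pair (does one codeword prefix another?):
  F='0' vs H='01': prefix -- VIOLATION

NO -- this is NOT a valid prefix code. F (0) is a prefix of H (01).


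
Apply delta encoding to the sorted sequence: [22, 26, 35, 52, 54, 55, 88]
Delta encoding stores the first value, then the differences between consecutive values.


First value: 22
Deltas:
  26 - 22 = 4
  35 - 26 = 9
  52 - 35 = 17
  54 - 52 = 2
  55 - 54 = 1
  88 - 55 = 33


Delta encoded: [22, 4, 9, 17, 2, 1, 33]


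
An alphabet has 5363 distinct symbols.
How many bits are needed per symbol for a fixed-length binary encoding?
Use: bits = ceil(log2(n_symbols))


log2(5363) = 12.3888
Bracket: 2^12 = 4096 < 5363 <= 2^13 = 8192
So ceil(log2(5363)) = 13

bits = ceil(log2(5363)) = ceil(12.3888) = 13 bits


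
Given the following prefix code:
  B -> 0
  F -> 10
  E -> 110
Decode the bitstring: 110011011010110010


Decoding step by step:
Bits 110 -> E
Bits 0 -> B
Bits 110 -> E
Bits 110 -> E
Bits 10 -> F
Bits 110 -> E
Bits 0 -> B
Bits 10 -> F


Decoded message: EBEEFEBF


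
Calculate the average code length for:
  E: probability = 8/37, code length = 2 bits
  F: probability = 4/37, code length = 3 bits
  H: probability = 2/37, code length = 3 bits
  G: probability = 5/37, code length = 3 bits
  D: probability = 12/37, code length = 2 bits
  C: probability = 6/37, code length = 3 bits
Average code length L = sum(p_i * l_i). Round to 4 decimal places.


Weighted contributions p_i * l_i:
  E: (8/37) * 2 = 16/37
  F: (4/37) * 3 = 12/37
  H: (2/37) * 3 = 6/37
  G: (5/37) * 3 = 15/37
  D: (12/37) * 2 = 24/37
  C: (6/37) * 3 = 18/37
Sum = (16 + 12 + 6 + 15 + 24 + 18)/37 = 91/37

L = 91/37 = 2.4595 bits/symbol


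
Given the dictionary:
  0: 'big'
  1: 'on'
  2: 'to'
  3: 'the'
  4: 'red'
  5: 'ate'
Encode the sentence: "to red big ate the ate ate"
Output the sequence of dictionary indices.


Look up each word in the dictionary:
  'to' -> 2
  'red' -> 4
  'big' -> 0
  'ate' -> 5
  'the' -> 3
  'ate' -> 5
  'ate' -> 5

Encoded: [2, 4, 0, 5, 3, 5, 5]


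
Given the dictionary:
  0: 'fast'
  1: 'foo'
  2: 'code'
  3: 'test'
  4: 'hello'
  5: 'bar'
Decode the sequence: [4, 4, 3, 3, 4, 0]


Look up each index in the dictionary:
  4 -> 'hello'
  4 -> 'hello'
  3 -> 'test'
  3 -> 'test'
  4 -> 'hello'
  0 -> 'fast'

Decoded: "hello hello test test hello fast"


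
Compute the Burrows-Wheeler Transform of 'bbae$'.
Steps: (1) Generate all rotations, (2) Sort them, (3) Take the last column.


Rotations (sorted):
  0: $bbae -> last char: e
  1: ae$bb -> last char: b
  2: bae$b -> last char: b
  3: bbae$ -> last char: $
  4: e$bba -> last char: a


BWT = ebb$a


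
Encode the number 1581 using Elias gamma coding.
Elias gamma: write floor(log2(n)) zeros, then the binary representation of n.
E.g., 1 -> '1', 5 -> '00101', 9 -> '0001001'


num_bits = floor(log2(1581)) + 1 = 11
leading_zeros = num_bits - 1 = 10
binary(1581) = 11000101101

Elias gamma(1581) = '0000000000' + '11000101101' = 000000000011000101101 (21 bits)


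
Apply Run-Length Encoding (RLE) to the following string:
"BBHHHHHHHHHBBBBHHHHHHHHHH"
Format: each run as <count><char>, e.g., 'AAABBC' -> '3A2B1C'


Scanning runs left to right:
  i=0: run of 'B' x 2 -> '2B'
  i=2: run of 'H' x 9 -> '9H'
  i=11: run of 'B' x 4 -> '4B'
  i=15: run of 'H' x 10 -> '10H'

RLE = 2B9H4B10H


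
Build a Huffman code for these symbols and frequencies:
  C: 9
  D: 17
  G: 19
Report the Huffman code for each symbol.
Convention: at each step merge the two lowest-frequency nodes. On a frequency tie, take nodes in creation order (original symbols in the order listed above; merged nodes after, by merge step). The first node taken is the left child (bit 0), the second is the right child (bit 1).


Huffman tree construction:
Step 1: Merge C(9) + D(17) = 26
Step 2: Merge G(19) + (C+D)(26) = 45
Read each symbol's code off the tree from the root (left child = 0, right child = 1).

Codes:
  C: 10 (length 2)
  D: 11 (length 2)
  G: 0 (length 1)
Average code length: 71/45 = 1.5778 bits/symbol


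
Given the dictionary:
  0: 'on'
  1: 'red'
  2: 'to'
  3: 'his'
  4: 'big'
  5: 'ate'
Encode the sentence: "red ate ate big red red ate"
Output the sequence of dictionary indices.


Look up each word in the dictionary:
  'red' -> 1
  'ate' -> 5
  'ate' -> 5
  'big' -> 4
  'red' -> 1
  'red' -> 1
  'ate' -> 5

Encoded: [1, 5, 5, 4, 1, 1, 5]


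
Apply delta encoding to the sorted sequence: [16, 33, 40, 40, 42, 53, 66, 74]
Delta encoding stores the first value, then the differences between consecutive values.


First value: 16
Deltas:
  33 - 16 = 17
  40 - 33 = 7
  40 - 40 = 0
  42 - 40 = 2
  53 - 42 = 11
  66 - 53 = 13
  74 - 66 = 8


Delta encoded: [16, 17, 7, 0, 2, 11, 13, 8]


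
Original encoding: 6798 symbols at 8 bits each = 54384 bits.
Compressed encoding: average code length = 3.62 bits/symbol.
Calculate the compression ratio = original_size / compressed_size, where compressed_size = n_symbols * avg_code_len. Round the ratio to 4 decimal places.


original_size = n_symbols * orig_bits = 6798 * 8 = 54384 bits
compressed_size = n_symbols * avg_code_len = 6798 * 3.62 = 24608.76 bits
ratio = original_size / compressed_size = 54384 / 24608.76 = 2.2099

Compression ratio = 2.2099


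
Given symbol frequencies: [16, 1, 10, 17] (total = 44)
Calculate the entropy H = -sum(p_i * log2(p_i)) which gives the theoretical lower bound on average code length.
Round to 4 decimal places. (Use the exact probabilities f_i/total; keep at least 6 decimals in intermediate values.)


Per-symbol terms -p_i * log2(p_i) with p_i = f_i/44:
  p = 16/44 = 0.363636: log2(p) = -1.459432, -p*log2(p) = 0.530702
  p = 1/44 = 0.022727: log2(p) = -5.459432, -p*log2(p) = 0.124078
  p = 10/44 = 0.227273: log2(p) = -2.137504, -p*log2(p) = 0.485796
  p = 17/44 = 0.386364: log2(p) = -1.371969, -p*log2(p) = 0.530079
H = 0.530702 + 0.124078 + 0.485796 + 0.530079 = 1.670655

H = 1.6707 bits/symbol


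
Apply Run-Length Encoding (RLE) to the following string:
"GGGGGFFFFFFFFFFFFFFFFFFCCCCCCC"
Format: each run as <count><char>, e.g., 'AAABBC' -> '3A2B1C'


Scanning runs left to right:
  i=0: run of 'G' x 5 -> '5G'
  i=5: run of 'F' x 18 -> '18F'
  i=23: run of 'C' x 7 -> '7C'

RLE = 5G18F7C


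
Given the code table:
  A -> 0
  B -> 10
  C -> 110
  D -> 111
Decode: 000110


Decoding:
0 -> A
0 -> A
0 -> A
110 -> C


Result: AAAC


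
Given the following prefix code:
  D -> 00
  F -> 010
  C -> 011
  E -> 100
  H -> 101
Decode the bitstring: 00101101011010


Decoding step by step:
Bits 00 -> D
Bits 101 -> H
Bits 101 -> H
Bits 011 -> C
Bits 010 -> F


Decoded message: DHHCF


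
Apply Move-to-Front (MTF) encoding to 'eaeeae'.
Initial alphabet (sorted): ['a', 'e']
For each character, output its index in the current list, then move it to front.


MTF encoding:
'e': index 1 in ['a', 'e'] -> ['e', 'a']
'a': index 1 in ['e', 'a'] -> ['a', 'e']
'e': index 1 in ['a', 'e'] -> ['e', 'a']
'e': index 0 in ['e', 'a'] -> ['e', 'a']
'a': index 1 in ['e', 'a'] -> ['a', 'e']
'e': index 1 in ['a', 'e'] -> ['e', 'a']


Output: [1, 1, 1, 0, 1, 1]


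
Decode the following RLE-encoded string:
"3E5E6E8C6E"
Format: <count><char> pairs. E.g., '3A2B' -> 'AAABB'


Expanding each <count><char> pair:
  3E -> 'EEE'
  5E -> 'EEEEE'
  6E -> 'EEEEEE'
  8C -> 'CCCCCCCC'
  6E -> 'EEEEEE'

Decoded = EEEEEEEEEEEEEECCCCCCCCEEEEEE


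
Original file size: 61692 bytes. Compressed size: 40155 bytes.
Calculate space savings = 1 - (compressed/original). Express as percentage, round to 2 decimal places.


ratio = compressed/original = 40155/61692 = 0.650895
savings = 1 - ratio = 1 - 0.650895 = 0.349105
as a percentage: 0.349105 * 100 = 34.91%

Space savings = 1 - 40155/61692 = 34.91%


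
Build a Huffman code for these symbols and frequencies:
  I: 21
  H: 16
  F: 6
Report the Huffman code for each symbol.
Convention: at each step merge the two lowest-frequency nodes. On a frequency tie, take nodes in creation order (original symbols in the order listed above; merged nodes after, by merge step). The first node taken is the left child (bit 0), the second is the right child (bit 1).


Huffman tree construction:
Step 1: Merge F(6) + H(16) = 22
Step 2: Merge I(21) + (F+H)(22) = 43
Read each symbol's code off the tree from the root (left child = 0, right child = 1).

Codes:
  I: 0 (length 1)
  H: 11 (length 2)
  F: 10 (length 2)
Average code length: 65/43 = 1.5116 bits/symbol


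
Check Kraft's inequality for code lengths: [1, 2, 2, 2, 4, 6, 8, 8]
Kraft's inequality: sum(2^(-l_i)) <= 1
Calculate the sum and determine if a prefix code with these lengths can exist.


Sum = 2^(-1) + 2^(-2) + 2^(-2) + 2^(-2) + 2^(-4) + 2^(-6) + 2^(-8) + 2^(-8)
    = 0.5 + 0.25 + 0.25 + 0.25 + 0.0625 + 0.015625 + 0.00390625 + 0.00390625
    = 342/256 = 1.3359375
Since 1.3359375 > 1, Kraft's inequality is NOT satisfied.
A prefix code with these lengths CANNOT exist.

Kraft sum = 1.3359375. Not satisfied.


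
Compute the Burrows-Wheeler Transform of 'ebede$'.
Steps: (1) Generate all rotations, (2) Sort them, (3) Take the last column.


Rotations (sorted):
  0: $ebede -> last char: e
  1: bede$e -> last char: e
  2: de$ebe -> last char: e
  3: e$ebed -> last char: d
  4: ebede$ -> last char: $
  5: ede$eb -> last char: b


BWT = eeed$b


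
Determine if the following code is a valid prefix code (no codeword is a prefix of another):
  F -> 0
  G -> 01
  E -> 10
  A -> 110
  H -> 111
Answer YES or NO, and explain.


Checking each pair (does one codeword prefix another?):
  F='0' vs G='01': prefix -- VIOLATION

NO -- this is NOT a valid prefix code. F (0) is a prefix of G (01).


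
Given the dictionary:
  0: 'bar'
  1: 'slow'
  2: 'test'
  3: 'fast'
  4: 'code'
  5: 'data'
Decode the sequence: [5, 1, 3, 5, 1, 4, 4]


Look up each index in the dictionary:
  5 -> 'data'
  1 -> 'slow'
  3 -> 'fast'
  5 -> 'data'
  1 -> 'slow'
  4 -> 'code'
  4 -> 'code'

Decoded: "data slow fast data slow code code"


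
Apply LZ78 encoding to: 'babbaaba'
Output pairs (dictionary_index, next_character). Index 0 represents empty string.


LZ78 encoding steps:
Dictionary: {0: ''}
Step 1: w='' (idx 0), next='b' -> output (0, 'b'), add 'b' as idx 1
Step 2: w='' (idx 0), next='a' -> output (0, 'a'), add 'a' as idx 2
Step 3: w='b' (idx 1), next='b' -> output (1, 'b'), add 'bb' as idx 3
Step 4: w='a' (idx 2), next='a' -> output (2, 'a'), add 'aa' as idx 4
Step 5: w='b' (idx 1), next='a' -> output (1, 'a'), add 'ba' as idx 5


Encoded: [(0, 'b'), (0, 'a'), (1, 'b'), (2, 'a'), (1, 'a')]


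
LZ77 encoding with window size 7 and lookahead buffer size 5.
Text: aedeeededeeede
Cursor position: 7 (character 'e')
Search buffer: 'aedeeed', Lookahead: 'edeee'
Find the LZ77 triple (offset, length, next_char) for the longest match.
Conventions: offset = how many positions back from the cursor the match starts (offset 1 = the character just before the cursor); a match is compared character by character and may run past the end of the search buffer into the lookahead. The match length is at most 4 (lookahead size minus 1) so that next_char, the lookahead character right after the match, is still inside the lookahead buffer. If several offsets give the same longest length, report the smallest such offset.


Try each offset into the search buffer:
  offset=1 (pos 6, char 'd'): match length 0
  offset=2 (pos 5, char 'e'): match length 3
  offset=3 (pos 4, char 'e'): match length 1
  offset=4 (pos 3, char 'e'): match length 1
  offset=5 (pos 2, char 'd'): match length 0
  offset=6 (pos 1, char 'e'): match length 4
  offset=7 (pos 0, char 'a'): match length 0
Longest match has length 4 at offset 6.
next_char = character at position 7 + 4 = 11 -> 'e'

Best match: offset=6, length=4 (matching 'edee' starting at position 1)
LZ77 triple: (6, 4, 'e')


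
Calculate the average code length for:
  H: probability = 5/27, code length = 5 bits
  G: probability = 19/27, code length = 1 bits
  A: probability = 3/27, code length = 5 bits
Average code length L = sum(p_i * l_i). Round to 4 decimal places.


Weighted contributions p_i * l_i:
  H: (5/27) * 5 = 25/27
  G: (19/27) * 1 = 19/27
  A: (3/27) * 5 = 15/27
Sum = (25 + 19 + 15)/27 = 59/27

L = 59/27 = 2.1852 bits/symbol


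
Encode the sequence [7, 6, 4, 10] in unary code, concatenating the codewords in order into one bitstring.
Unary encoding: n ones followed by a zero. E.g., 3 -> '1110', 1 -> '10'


Encode each number as n ones followed by a terminating 0:
  7 -> 11111110 (8 bits)
  6 -> 1111110 (7 bits)
  4 -> 11110 (5 bits)
  10 -> 11111111110 (11 bits)
Total length = 8 + 7 + 5 + 11 = 31 bits.

Unary([7, 6, 4, 10]) = 1111111011111101111011111111110 (31 bits)


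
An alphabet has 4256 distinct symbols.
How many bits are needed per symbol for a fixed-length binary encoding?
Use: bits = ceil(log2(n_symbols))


log2(4256) = 12.0553
Bracket: 2^12 = 4096 < 4256 <= 2^13 = 8192
So ceil(log2(4256)) = 13

bits = ceil(log2(4256)) = ceil(12.0553) = 13 bits


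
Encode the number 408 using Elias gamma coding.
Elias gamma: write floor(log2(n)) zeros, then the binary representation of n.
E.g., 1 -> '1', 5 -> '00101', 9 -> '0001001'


num_bits = floor(log2(408)) + 1 = 9
leading_zeros = num_bits - 1 = 8
binary(408) = 110011000

Elias gamma(408) = '00000000' + '110011000' = 00000000110011000 (17 bits)


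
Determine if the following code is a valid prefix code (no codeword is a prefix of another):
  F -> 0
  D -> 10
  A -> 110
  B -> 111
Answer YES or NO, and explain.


Checking each pair (does one codeword prefix another?):
  F='0' vs D='10': no prefix
  F='0' vs A='110': no prefix
  F='0' vs B='111': no prefix
  D='10' vs F='0': no prefix
  D='10' vs A='110': no prefix
  D='10' vs B='111': no prefix
  A='110' vs F='0': no prefix
  A='110' vs D='10': no prefix
  A='110' vs B='111': no prefix
  B='111' vs F='0': no prefix
  B='111' vs D='10': no prefix
  B='111' vs A='110': no prefix
No violation found over all pairs.

YES -- this is a valid prefix code. No codeword is a prefix of any other codeword.


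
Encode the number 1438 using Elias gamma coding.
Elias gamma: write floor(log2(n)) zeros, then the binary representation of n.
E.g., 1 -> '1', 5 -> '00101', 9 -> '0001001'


num_bits = floor(log2(1438)) + 1 = 11
leading_zeros = num_bits - 1 = 10
binary(1438) = 10110011110

Elias gamma(1438) = '0000000000' + '10110011110' = 000000000010110011110 (21 bits)


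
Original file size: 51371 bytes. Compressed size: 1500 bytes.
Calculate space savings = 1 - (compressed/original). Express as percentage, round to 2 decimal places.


ratio = compressed/original = 1500/51371 = 0.029199
savings = 1 - ratio = 1 - 0.029199 = 0.970801
as a percentage: 0.970801 * 100 = 97.08%

Space savings = 1 - 1500/51371 = 97.08%


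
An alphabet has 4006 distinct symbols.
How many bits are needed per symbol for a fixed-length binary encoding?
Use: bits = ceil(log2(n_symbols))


log2(4006) = 11.9679
Bracket: 2^11 = 2048 < 4006 <= 2^12 = 4096
So ceil(log2(4006)) = 12

bits = ceil(log2(4006)) = ceil(11.9679) = 12 bits


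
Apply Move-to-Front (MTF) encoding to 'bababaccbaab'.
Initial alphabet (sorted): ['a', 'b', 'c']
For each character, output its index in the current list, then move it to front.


MTF encoding:
'b': index 1 in ['a', 'b', 'c'] -> ['b', 'a', 'c']
'a': index 1 in ['b', 'a', 'c'] -> ['a', 'b', 'c']
'b': index 1 in ['a', 'b', 'c'] -> ['b', 'a', 'c']
'a': index 1 in ['b', 'a', 'c'] -> ['a', 'b', 'c']
'b': index 1 in ['a', 'b', 'c'] -> ['b', 'a', 'c']
'a': index 1 in ['b', 'a', 'c'] -> ['a', 'b', 'c']
'c': index 2 in ['a', 'b', 'c'] -> ['c', 'a', 'b']
'c': index 0 in ['c', 'a', 'b'] -> ['c', 'a', 'b']
'b': index 2 in ['c', 'a', 'b'] -> ['b', 'c', 'a']
'a': index 2 in ['b', 'c', 'a'] -> ['a', 'b', 'c']
'a': index 0 in ['a', 'b', 'c'] -> ['a', 'b', 'c']
'b': index 1 in ['a', 'b', 'c'] -> ['b', 'a', 'c']


Output: [1, 1, 1, 1, 1, 1, 2, 0, 2, 2, 0, 1]


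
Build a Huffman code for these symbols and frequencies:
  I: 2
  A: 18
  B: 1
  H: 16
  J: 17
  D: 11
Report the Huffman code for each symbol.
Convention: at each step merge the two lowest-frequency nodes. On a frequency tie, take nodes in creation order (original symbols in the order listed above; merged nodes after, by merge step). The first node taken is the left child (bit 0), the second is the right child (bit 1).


Huffman tree construction:
Step 1: Merge B(1) + I(2) = 3
Step 2: Merge (B+I)(3) + D(11) = 14
Step 3: Merge ((B+I)+D)(14) + H(16) = 30
Step 4: Merge J(17) + A(18) = 35
Step 5: Merge (((B+I)+D)+H)(30) + (J+A)(35) = 65
Read each symbol's code off the tree from the root (left child = 0, right child = 1).

Codes:
  I: 0001 (length 4)
  A: 11 (length 2)
  B: 0000 (length 4)
  H: 01 (length 2)
  J: 10 (length 2)
  D: 001 (length 3)
Average code length: 147/65 = 2.2615 bits/symbol


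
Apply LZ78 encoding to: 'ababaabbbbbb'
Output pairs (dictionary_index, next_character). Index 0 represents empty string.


LZ78 encoding steps:
Dictionary: {0: ''}
Step 1: w='' (idx 0), next='a' -> output (0, 'a'), add 'a' as idx 1
Step 2: w='' (idx 0), next='b' -> output (0, 'b'), add 'b' as idx 2
Step 3: w='a' (idx 1), next='b' -> output (1, 'b'), add 'ab' as idx 3
Step 4: w='a' (idx 1), next='a' -> output (1, 'a'), add 'aa' as idx 4
Step 5: w='b' (idx 2), next='b' -> output (2, 'b'), add 'bb' as idx 5
Step 6: w='bb' (idx 5), next='b' -> output (5, 'b'), add 'bbb' as idx 6
Step 7: w='b' (idx 2), end of input -> output (2, '')


Encoded: [(0, 'a'), (0, 'b'), (1, 'b'), (1, 'a'), (2, 'b'), (5, 'b'), (2, '')]


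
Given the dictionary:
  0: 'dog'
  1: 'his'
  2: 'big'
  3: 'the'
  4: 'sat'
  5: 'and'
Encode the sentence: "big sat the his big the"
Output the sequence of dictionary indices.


Look up each word in the dictionary:
  'big' -> 2
  'sat' -> 4
  'the' -> 3
  'his' -> 1
  'big' -> 2
  'the' -> 3

Encoded: [2, 4, 3, 1, 2, 3]


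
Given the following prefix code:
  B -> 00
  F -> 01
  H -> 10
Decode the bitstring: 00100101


Decoding step by step:
Bits 00 -> B
Bits 10 -> H
Bits 01 -> F
Bits 01 -> F


Decoded message: BHFF


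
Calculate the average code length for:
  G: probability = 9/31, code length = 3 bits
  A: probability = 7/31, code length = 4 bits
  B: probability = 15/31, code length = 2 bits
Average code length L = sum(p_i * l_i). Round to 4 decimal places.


Weighted contributions p_i * l_i:
  G: (9/31) * 3 = 27/31
  A: (7/31) * 4 = 28/31
  B: (15/31) * 2 = 30/31
Sum = (27 + 28 + 30)/31 = 85/31

L = 85/31 = 2.7419 bits/symbol


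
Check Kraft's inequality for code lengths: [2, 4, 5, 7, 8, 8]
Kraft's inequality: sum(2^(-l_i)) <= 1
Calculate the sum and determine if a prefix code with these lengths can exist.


Sum = 2^(-2) + 2^(-4) + 2^(-5) + 2^(-7) + 2^(-8) + 2^(-8)
    = 0.25 + 0.0625 + 0.03125 + 0.0078125 + 0.00390625 + 0.00390625
    = 92/256 = 0.359375
Since 0.359375 <= 1, Kraft's inequality IS satisfied.
A prefix code with these lengths CAN exist.

Kraft sum = 0.359375. Satisfied.


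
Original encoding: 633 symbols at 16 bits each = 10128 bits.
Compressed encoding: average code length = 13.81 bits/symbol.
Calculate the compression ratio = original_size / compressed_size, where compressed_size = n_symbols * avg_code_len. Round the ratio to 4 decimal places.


original_size = n_symbols * orig_bits = 633 * 16 = 10128 bits
compressed_size = n_symbols * avg_code_len = 633 * 13.81 = 8741.73 bits
ratio = original_size / compressed_size = 10128 / 8741.73 = 1.1586

Compression ratio = 1.1586


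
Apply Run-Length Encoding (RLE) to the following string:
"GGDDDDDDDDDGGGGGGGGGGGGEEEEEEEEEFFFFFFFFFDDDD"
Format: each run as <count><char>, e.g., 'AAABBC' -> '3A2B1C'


Scanning runs left to right:
  i=0: run of 'G' x 2 -> '2G'
  i=2: run of 'D' x 9 -> '9D'
  i=11: run of 'G' x 12 -> '12G'
  i=23: run of 'E' x 9 -> '9E'
  i=32: run of 'F' x 9 -> '9F'
  i=41: run of 'D' x 4 -> '4D'

RLE = 2G9D12G9E9F4D


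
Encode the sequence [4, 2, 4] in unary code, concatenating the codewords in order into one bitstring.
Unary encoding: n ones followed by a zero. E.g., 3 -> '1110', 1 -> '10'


Encode each number as n ones followed by a terminating 0:
  4 -> 11110 (5 bits)
  2 -> 110 (3 bits)
  4 -> 11110 (5 bits)
Total length = 5 + 3 + 5 = 13 bits.

Unary([4, 2, 4]) = 1111011011110 (13 bits)


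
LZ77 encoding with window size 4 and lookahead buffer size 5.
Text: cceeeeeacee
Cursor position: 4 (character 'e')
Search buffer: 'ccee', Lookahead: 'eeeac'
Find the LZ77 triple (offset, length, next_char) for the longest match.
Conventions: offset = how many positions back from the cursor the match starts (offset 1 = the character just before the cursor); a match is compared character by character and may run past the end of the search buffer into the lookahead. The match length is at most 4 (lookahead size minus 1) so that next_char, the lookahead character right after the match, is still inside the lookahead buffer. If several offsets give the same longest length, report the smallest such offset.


Try each offset into the search buffer:
  offset=1 (pos 3, char 'e'): match length 3
  offset=2 (pos 2, char 'e'): match length 3
  offset=3 (pos 1, char 'c'): match length 0
  offset=4 (pos 0, char 'c'): match length 0
Longest match has length 3, found at offsets 1, 2; take the smallest, offset 1.
next_char = character at position 4 + 3 = 7 -> 'a'

Best match: offset=1, length=3 (matching 'eee' starting at position 3)
LZ77 triple: (1, 3, 'a')


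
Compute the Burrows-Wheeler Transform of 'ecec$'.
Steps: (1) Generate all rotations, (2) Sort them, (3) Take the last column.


Rotations (sorted):
  0: $ecec -> last char: c
  1: c$ece -> last char: e
  2: cec$e -> last char: e
  3: ec$ec -> last char: c
  4: ecec$ -> last char: $


BWT = ceec$


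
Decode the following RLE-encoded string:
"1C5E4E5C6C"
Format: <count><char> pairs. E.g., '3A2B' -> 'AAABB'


Expanding each <count><char> pair:
  1C -> 'C'
  5E -> 'EEEEE'
  4E -> 'EEEE'
  5C -> 'CCCCC'
  6C -> 'CCCCCC'

Decoded = CEEEEEEEEECCCCCCCCCCC
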